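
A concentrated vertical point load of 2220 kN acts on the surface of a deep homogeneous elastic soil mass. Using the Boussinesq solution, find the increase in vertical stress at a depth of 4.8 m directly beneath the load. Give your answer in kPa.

Boussinesq vertical stress below a point load on an elastic half-space:
Δσ_z = 3P/(2πz²) · [1 + (r/z)²]^(−5/2)
r/z = 0/4.8 = 0; [1+(r/z)²]^(−5/2) = 1.
Δσ_z = 3×2220/(2π×4.8²) × 1 = 46.006 × 1 = 46.01 kPa

Δσ_z ≈ 46 kPa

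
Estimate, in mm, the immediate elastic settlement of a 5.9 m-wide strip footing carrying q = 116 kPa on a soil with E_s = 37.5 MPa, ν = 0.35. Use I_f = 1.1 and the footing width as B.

Immediate (elastic) settlement: S_e = q·B·(1−ν²)/E_s · I_f.
E_s = 37.5 MPa = 37500 kPa.
S_e = 116 × 5.9 × (1 − 0.35²) / 37500 × 1.1
    = 116 × 5.9 × 0.8775 / 37500 × 1.1
    = 0.01762 m = 17.62 mm

S_e ≈ 17.6 mm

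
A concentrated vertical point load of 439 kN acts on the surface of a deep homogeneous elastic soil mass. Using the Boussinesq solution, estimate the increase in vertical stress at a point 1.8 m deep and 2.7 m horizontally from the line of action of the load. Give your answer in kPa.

Δσ_z ≈ 3.4 kPa

Boussinesq vertical stress below a point load on an elastic half-space:
Δσ_z = 3P/(2πz²) · [1 + (r/z)²]^(−5/2)
r/z = 2.7/1.8 = 1.5; [1+(r/z)²]^(−5/2) = 0.052516.
Δσ_z = 3×439/(2π×1.8²) × 0.052516 = 64.694 × 0.052516 = 3.397 kPa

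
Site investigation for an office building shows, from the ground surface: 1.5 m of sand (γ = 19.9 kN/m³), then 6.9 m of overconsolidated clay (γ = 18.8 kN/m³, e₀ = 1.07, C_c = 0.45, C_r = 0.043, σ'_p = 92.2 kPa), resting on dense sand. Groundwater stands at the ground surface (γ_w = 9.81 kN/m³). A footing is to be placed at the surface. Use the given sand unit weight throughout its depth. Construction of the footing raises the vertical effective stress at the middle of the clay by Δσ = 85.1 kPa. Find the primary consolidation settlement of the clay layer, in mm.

Mid-depth of clay below the ground surface: z = 1.5 + 6.9/2 = 4.95 m.
Total vertical stress at mid-clay: σ_v = 19.9×1.5 + 18.8×3.45 = 94.71 kPa.
Pore pressure: u = 9.81×(4.95 − 0) = 48.56 kPa.
Initial effective stress: σ'_0 = σ_v − u = 94.71 − 48.56 = 46.15 kPa.
Final effective stress: σ'_f = 46.15 + 85.1 = 131.25 kPa.
σ'_f = 131.25 > σ'_p = 92.2 kPa, so the stress path crosses the preconsolidation pressure — recompression up to σ'_p, then virgin compression beyond:
S_c = H/(1+e₀)·[C_r·log₁₀(σ'_p/σ'_0) + C_c·log₁₀(σ'_f/σ'_p)]
    = 6.9/2.07 × [0.043×log₁₀(92.2/46.15) + 0.45×log₁₀(131.25/92.2)]
    = 3.3333 × [0.012924 + 0.069016] = 0.2731 m

S_c ≈ 273 mm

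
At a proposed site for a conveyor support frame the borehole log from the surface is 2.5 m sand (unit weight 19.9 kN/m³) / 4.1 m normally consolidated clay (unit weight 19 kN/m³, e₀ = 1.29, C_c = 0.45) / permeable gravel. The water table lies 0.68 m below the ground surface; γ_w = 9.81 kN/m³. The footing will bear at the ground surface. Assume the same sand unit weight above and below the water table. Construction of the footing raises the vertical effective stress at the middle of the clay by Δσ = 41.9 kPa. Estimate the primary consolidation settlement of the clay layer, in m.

Mid-depth of clay below the ground surface: z = 2.5 + 4.1/2 = 4.55 m.
Total vertical stress at mid-clay: σ_v = 19.9×2.5 + 19×2.05 = 88.7 kPa.
Pore pressure: u = 9.81×(4.55 − 0.68) = 37.965 kPa.
Initial effective stress: σ'_0 = σ_v − u = 88.7 − 37.965 = 50.735 kPa.
Final effective stress: σ'_f = σ'_0 + Δσ = 50.735 + 41.9 = 92.635 kPa.
Normally consolidated clay, so the full stress increment lies on the virgin compression line:
S_c = C_c·H/(1+e₀)·log₁₀(σ'_f/σ'_0) = 0.45×4.1/(1+1.29)×log₁₀(92.635/50.735)
    = 0.80568 × 0.26147 = 0.2107 m

S_c ≈ 0.211 m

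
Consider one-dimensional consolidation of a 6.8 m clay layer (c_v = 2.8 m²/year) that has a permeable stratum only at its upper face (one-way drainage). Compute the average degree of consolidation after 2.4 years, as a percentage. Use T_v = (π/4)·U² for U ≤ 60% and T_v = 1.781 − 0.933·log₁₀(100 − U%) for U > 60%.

U ≈ 43 %

Drainage path length: H_d = H = 6.8 m (single drainage).
T_v = c_v·t/H_d² = 2.8×2.4/6.8² = 0.14533.
T_v = 0.14533 corresponds to the U ≤ 60% branch:
U = √(4T_v/π) = 0.4302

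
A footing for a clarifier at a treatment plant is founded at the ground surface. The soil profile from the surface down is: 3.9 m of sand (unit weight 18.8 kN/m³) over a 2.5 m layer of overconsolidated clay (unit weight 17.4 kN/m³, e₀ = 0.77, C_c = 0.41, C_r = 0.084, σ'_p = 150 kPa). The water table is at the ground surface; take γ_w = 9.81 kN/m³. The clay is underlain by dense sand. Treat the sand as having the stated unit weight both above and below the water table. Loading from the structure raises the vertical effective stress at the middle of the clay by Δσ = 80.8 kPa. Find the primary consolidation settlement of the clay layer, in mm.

S_c ≈ 53.3 mm

Mid-depth of clay below the ground surface: z = 3.9 + 2.5/2 = 5.15 m.
Total vertical stress at mid-clay: σ_v = 18.8×3.9 + 17.4×1.25 = 95.07 kPa.
Pore pressure: u = 9.81×(5.15 − 0) = 50.522 kPa.
Initial effective stress: σ'_0 = σ_v − u = 95.07 − 50.522 = 44.548 kPa.
Final effective stress: σ'_f = 44.548 + 80.8 = 125.35 kPa.
σ'_f = 125.35 ≤ σ'_p = 150 kPa, so the clay remains overconsolidated and only the recompression index applies:
S_c = C_r·H/(1+e₀)·log₁₀(σ'_f/σ'_0) = 0.084×2.5/1.77×log₁₀(125.35/44.548)
    = 0.11864 × 0.4493 = 0.05331 m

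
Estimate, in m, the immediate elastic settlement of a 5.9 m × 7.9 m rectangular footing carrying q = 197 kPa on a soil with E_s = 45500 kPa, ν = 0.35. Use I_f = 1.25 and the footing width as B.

Immediate (elastic) settlement: S_e = q·B·(1−ν²)/E_s · I_f.
S_e = 197 × 5.9 × (1 − 0.35²) / 45500 × 1.25
    = 197 × 5.9 × 0.8775 / 45500 × 1.25
    = 0.02802 m

S_e ≈ 0.028 m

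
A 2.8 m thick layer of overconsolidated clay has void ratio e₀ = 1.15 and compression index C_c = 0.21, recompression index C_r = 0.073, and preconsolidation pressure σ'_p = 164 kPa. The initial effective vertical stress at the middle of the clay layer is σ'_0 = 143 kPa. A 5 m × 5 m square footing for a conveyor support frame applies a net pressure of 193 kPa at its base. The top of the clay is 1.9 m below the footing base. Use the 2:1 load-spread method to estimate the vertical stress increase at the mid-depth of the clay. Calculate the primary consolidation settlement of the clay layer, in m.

S_c ≈ 0.0367 m

Mid-depth of clay below the footing base: z = 1.9 + 2.8/2 = 3.3 m.
Stress increase at mid-clay by the 2:1 spreading method:
Δσ = qBL/((B+z)(L+z)) = 193×5×5/((5+3.3)(5+3.3)) = 70.039 kPa
Final effective stress: σ'_f = 143 + 70.039 = 213.04 kPa.
σ'_f = 213.04 > σ'_p = 164 kPa, so the stress path crosses the preconsolidation pressure — recompression up to σ'_p, then virgin compression beyond:
S_c = H/(1+e₀)·[C_r·log₁₀(σ'_p/σ'_0) + C_c·log₁₀(σ'_f/σ'_p)]
    = 2.8/2.15 × [0.073×log₁₀(164/143) + 0.21×log₁₀(213.04/164)]
    = 1.3023 × [0.0043441 + 0.02386] = 0.03673 m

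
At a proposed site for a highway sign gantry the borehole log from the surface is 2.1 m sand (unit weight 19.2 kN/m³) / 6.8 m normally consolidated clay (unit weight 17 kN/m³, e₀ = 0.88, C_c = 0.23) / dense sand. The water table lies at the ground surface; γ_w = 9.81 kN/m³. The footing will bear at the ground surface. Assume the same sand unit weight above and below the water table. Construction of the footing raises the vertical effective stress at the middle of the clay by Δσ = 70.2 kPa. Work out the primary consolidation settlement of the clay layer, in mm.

S_c ≈ 344 mm

Mid-depth of clay below the ground surface: z = 2.1 + 6.8/2 = 5.5 m.
Total vertical stress at mid-clay: σ_v = 19.2×2.1 + 17×3.4 = 98.12 kPa.
Pore pressure: u = 9.81×(5.5 − 0) = 53.955 kPa.
Initial effective stress: σ'_0 = σ_v − u = 98.12 − 53.955 = 44.165 kPa.
Final effective stress: σ'_f = σ'_0 + Δσ = 44.165 + 70.2 = 114.37 kPa.
Normally consolidated clay, so the full stress increment lies on the virgin compression line:
S_c = C_c·H/(1+e₀)·log₁₀(σ'_f/σ'_0) = 0.23×6.8/(1+0.88)×log₁₀(114.37/44.165)
    = 0.83191 × 0.41323 = 0.3438 m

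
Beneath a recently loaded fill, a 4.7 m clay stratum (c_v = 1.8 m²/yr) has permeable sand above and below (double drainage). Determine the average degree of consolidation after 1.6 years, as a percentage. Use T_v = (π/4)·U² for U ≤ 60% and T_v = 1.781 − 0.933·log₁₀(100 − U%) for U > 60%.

U ≈ 77.6 %

Drainage path length: H_d = H/2 = 2.35 m (double drainage).
T_v = c_v·t/H_d² = 1.8×1.6/2.35² = 0.5215.
T_v = 0.5215 corresponds to the U > 60% branch:
U = 1 − 10^((1.781 − T_v)/0.933)/100 = 0.7762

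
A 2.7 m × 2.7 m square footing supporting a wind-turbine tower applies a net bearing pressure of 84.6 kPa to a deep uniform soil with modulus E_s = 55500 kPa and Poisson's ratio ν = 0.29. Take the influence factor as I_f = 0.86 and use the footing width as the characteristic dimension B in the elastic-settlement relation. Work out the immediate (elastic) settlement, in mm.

Immediate (elastic) settlement: S_e = q·B·(1−ν²)/E_s · I_f.
S_e = 84.6 × 2.7 × (1 − 0.29²) / 55500 × 0.86
    = 84.6 × 2.7 × 0.9159 / 55500 × 0.86
    = 0.003242 m = 3.242 mm

S_e ≈ 3.24 mm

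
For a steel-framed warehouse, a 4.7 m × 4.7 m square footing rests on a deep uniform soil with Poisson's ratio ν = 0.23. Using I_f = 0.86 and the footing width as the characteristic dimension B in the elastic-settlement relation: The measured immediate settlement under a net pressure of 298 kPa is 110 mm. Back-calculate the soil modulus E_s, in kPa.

S_e = q·B·(1−ν²)/E_s · I_f  ⇒  E_s = q·B·(1−ν²)·I_f / S_e.
E_s = 298 × 4.7 × 0.9471 × 0.86 / 0.11 = 10370 kPa

E_s ≈ 10400 kPa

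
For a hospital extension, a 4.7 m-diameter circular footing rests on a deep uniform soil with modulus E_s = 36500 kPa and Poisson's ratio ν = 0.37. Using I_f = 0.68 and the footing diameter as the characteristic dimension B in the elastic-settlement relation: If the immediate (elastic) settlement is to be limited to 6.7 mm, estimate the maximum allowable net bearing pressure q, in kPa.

S_e = q·B·(1−ν²)/E_s · I_f  ⇒  q = S_e·E_s / (B·(1−ν²)·I_f).
q = 0.0067 × 36500 / (4.7 × 0.8631 × 0.68) = 88.65 kPa

q ≈ 88.7 kPa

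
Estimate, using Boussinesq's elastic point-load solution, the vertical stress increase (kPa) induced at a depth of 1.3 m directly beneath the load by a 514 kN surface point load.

Δσ_z ≈ 145 kPa

Boussinesq vertical stress below a point load on an elastic half-space:
Δσ_z = 3P/(2πz²) · [1 + (r/z)²]^(−5/2)
r/z = 0/1.3 = 0; [1+(r/z)²]^(−5/2) = 1.
Δσ_z = 3×514/(2π×1.3²) × 1 = 145.22 × 1 = 145.2 kPa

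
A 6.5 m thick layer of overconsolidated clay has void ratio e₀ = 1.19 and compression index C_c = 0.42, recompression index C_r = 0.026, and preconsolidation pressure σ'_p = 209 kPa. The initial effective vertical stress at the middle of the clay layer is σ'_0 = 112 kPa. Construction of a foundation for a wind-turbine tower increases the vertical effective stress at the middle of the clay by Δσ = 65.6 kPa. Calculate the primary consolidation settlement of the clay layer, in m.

S_c ≈ 0.0155 m

Final effective stress: σ'_f = 112 + 65.6 = 177.6 kPa.
σ'_f = 177.6 ≤ σ'_p = 209 kPa, so the clay remains overconsolidated and only the recompression index applies:
S_c = C_r·H/(1+e₀)·log₁₀(σ'_f/σ'_0) = 0.026×6.5/2.19×log₁₀(177.6/112)
    = 0.077168 × 0.20022 = 0.01545 m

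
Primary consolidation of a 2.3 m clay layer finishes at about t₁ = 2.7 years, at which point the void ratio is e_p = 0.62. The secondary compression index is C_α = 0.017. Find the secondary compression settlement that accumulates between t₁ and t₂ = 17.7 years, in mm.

S_s ≈ 19.7 mm

Secondary compression: S_s = C_α·H/(1+e_p)·log₁₀(t₂/t₁)
S_s = 0.017×2.3/(1+0.62)×log₁₀(17.7/2.7)
    = 0.02414 × 0.8166 = 0.01971 m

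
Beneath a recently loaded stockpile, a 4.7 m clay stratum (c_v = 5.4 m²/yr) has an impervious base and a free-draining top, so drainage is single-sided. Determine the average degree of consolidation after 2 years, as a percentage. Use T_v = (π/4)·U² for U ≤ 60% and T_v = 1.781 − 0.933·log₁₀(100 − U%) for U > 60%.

Drainage path length: H_d = H = 4.7 m (single drainage).
T_v = c_v·t/H_d² = 5.4×2/4.7² = 0.48891.
T_v = 0.48891 corresponds to the U > 60% branch:
U = 1 − 10^((1.781 − T_v)/0.933)/100 = 0.7574

U ≈ 75.7 %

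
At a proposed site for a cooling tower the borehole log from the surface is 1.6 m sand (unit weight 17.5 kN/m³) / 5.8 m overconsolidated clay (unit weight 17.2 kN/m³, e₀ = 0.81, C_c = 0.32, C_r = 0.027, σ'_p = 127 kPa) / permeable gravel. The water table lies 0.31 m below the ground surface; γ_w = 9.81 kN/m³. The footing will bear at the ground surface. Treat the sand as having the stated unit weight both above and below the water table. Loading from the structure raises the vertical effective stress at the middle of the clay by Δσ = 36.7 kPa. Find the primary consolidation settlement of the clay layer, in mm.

S_c ≈ 26 mm

Mid-depth of clay below the ground surface: z = 1.6 + 5.8/2 = 4.5 m.
Total vertical stress at mid-clay: σ_v = 17.5×1.6 + 17.2×2.9 = 77.88 kPa.
Pore pressure: u = 9.81×(4.5 − 0.31) = 41.104 kPa.
Initial effective stress: σ'_0 = σ_v − u = 77.88 − 41.104 = 36.776 kPa.
Final effective stress: σ'_f = 36.776 + 36.7 = 73.476 kPa.
σ'_f = 73.476 ≤ σ'_p = 127 kPa, so the clay remains overconsolidated and only the recompression index applies:
S_c = C_r·H/(1+e₀)·log₁₀(σ'_f/σ'_0) = 0.027×5.8/1.81×log₁₀(73.476/36.776)
    = 0.086519 × 0.30058 = 0.02601 m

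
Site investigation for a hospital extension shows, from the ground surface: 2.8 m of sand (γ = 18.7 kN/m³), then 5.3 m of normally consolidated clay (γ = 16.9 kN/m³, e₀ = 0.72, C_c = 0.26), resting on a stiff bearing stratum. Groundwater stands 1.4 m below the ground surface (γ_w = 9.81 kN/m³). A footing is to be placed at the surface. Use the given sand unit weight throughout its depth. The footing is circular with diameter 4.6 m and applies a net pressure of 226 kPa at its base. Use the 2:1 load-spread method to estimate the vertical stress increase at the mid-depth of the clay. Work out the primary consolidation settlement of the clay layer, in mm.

S_c ≈ 209 mm

Mid-depth of clay below the ground surface: z = 2.8 + 5.3/2 = 5.45 m.
Total vertical stress at mid-clay: σ_v = 18.7×2.8 + 16.9×2.65 = 97.145 kPa.
Pore pressure: u = 9.81×(5.45 − 1.4) = 39.73 kPa.
Initial effective stress: σ'_0 = σ_v − u = 97.145 − 39.73 = 57.415 kPa.
Stress increase at mid-clay by the 2:1 spreading method:
Δσ ≈ qD²/(D+z)² = 226×4.6²/(4.6+5.45)² = 47.347 kPa
Final effective stress: σ'_f = σ'_0 + Δσ = 57.415 + 47.347 = 104.76 kPa.
Normally consolidated clay, so the full stress increment lies on the virgin compression line:
S_c = C_c·H/(1+e₀)·log₁₀(σ'_f/σ'_0) = 0.26×5.3/(1+0.72)×log₁₀(104.76/57.415)
    = 0.80116 × 0.26117 = 0.2092 m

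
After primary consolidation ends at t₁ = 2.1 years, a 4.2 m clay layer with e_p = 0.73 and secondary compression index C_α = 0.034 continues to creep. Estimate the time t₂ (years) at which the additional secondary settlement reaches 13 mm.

S_s = C_α·H/(1+e_p)·log₁₀(t₂/t₁) ⇒ log₁₀(t₂/t₁) = S_s·(1+e_p)/(C_α·H).
log₁₀(t₂/t₁) = 0.013 × (1+0.73) / (0.034×4.2) = 0.1575
t₂ = t₁ × 10^0.1575 = 2.1 × 1.437 = 3.018 years

t₂ ≈ 3.02 years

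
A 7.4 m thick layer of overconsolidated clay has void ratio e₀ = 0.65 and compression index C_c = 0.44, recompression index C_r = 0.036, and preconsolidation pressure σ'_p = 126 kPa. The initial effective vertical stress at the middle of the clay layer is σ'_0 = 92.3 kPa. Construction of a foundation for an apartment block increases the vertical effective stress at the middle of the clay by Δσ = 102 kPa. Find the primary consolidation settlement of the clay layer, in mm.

Final effective stress: σ'_f = 92.3 + 102 = 194.3 kPa.
σ'_f = 194.3 > σ'_p = 126 kPa, so the stress path crosses the preconsolidation pressure — recompression up to σ'_p, then virgin compression beyond:
S_c = H/(1+e₀)·[C_r·log₁₀(σ'_p/σ'_0) + C_c·log₁₀(σ'_f/σ'_p)]
    = 7.4/1.65 × [0.036×log₁₀(126/92.3) + 0.44×log₁₀(194.3/126)]
    = 4.4848 × [0.0048661 + 0.082765] = 0.393 m

S_c ≈ 393 mm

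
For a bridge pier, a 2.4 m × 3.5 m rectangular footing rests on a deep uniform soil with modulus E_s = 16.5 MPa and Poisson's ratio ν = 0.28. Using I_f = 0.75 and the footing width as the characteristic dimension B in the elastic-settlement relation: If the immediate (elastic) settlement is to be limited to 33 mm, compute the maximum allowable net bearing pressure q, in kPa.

E_s = 16.5 MPa = 16500 kPa.
S_e = q·B·(1−ν²)/E_s · I_f  ⇒  q = S_e·E_s / (B·(1−ν²)·I_f).
q = 0.033 × 16500 / (2.4 × 0.9216 × 0.75) = 328.2 kPa

q ≈ 328 kPa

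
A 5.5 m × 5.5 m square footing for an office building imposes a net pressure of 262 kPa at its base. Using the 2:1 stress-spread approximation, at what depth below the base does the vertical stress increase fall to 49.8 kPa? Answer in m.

z ≈ 7.12 m

2:1 spreading — at depth z the loaded area has grown by z in each plan dimension:
qB²/(B+z)² = Δσ_z ⇒ z = B(√(q/Δσ_z) − 1) = 5.5×(√(262/49.8) − 1) = 7.115 m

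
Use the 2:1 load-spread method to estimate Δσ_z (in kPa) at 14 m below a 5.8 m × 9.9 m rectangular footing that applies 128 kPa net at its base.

Δσ_z ≈ 15.5 kPa

By the 2:1 method the load spreads at 1 horizontal : 2 vertical, so at depth z the loaded area has grown by z in each plan dimension:
Δσ = qBL/((B+z)(L+z)) = 128×5.8×9.9/((5.8+14)(9.9+14)) = 15.531 kPa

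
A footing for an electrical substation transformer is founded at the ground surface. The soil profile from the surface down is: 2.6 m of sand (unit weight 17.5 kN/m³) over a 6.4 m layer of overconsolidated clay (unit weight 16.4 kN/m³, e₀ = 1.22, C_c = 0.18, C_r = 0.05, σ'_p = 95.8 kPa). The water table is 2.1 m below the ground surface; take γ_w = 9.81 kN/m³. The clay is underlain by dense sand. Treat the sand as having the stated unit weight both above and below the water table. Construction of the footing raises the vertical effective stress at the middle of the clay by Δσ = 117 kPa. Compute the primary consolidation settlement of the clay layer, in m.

S_c ≈ 0.168 m

Mid-depth of clay below the ground surface: z = 2.6 + 6.4/2 = 5.8 m.
Total vertical stress at mid-clay: σ_v = 17.5×2.6 + 16.4×3.2 = 97.98 kPa.
Pore pressure: u = 9.81×(5.8 − 2.1) = 36.297 kPa.
Initial effective stress: σ'_0 = σ_v − u = 97.98 − 36.297 = 61.683 kPa.
Final effective stress: σ'_f = 61.683 + 117 = 178.68 kPa.
σ'_f = 178.68 > σ'_p = 95.8 kPa, so the stress path crosses the preconsolidation pressure — recompression up to σ'_p, then virgin compression beyond:
S_c = H/(1+e₀)·[C_r·log₁₀(σ'_p/σ'_0) + C_c·log₁₀(σ'_f/σ'_p)]
    = 6.4/2.22 × [0.05×log₁₀(95.8/61.683) + 0.18×log₁₀(178.68/95.8)]
    = 2.8829 × [0.00956 + 0.048728] = 0.168 m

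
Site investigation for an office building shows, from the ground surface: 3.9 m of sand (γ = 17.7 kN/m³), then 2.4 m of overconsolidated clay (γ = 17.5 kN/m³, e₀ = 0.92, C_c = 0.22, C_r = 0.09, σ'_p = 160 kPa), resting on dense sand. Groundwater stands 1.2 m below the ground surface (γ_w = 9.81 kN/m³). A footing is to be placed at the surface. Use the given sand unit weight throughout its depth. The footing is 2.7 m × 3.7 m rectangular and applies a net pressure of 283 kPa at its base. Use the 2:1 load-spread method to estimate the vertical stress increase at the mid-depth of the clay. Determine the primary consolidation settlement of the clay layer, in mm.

Mid-depth of clay below the ground surface: z = 3.9 + 2.4/2 = 5.1 m.
Total vertical stress at mid-clay: σ_v = 17.7×3.9 + 17.5×1.2 = 90.03 kPa.
Pore pressure: u = 9.81×(5.1 − 1.2) = 38.259 kPa.
Initial effective stress: σ'_0 = σ_v − u = 90.03 − 38.259 = 51.771 kPa.
Stress increase at mid-clay by the 2:1 spreading method:
Δσ = qBL/((B+z)(L+z)) = 283×2.7×3.7/((2.7+5.1)(3.7+5.1)) = 41.188 kPa
Final effective stress: σ'_f = 51.771 + 41.188 = 92.959 kPa.
σ'_f = 92.959 ≤ σ'_p = 160 kPa, so the clay remains overconsolidated and only the recompression index applies:
S_c = C_r·H/(1+e₀)·log₁₀(σ'_f/σ'_0) = 0.09×2.4/1.92×log₁₀(92.959/51.771)
    = 0.1125 × 0.2542 = 0.0286 m

S_c ≈ 28.6 mm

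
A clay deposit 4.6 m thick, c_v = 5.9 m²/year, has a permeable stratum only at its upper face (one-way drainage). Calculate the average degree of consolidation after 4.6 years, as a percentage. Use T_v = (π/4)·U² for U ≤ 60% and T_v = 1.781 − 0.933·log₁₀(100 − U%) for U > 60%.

U ≈ 96.6 %

Drainage path length: H_d = H = 4.6 m (single drainage).
T_v = c_v·t/H_d² = 5.9×4.6/4.6² = 1.2826.
T_v = 1.2826 corresponds to the U > 60% branch:
U = 1 − 10^((1.781 − T_v)/0.933)/100 = 0.9658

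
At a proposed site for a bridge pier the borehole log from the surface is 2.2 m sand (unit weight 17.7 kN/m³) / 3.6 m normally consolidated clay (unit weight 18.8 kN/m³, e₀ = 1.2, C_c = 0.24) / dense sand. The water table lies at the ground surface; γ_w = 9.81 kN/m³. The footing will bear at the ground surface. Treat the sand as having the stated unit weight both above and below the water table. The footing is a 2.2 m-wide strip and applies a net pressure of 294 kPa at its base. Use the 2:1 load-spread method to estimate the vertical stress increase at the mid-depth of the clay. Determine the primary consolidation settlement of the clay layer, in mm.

S_c ≈ 241 mm

Mid-depth of clay below the ground surface: z = 2.2 + 3.6/2 = 4 m.
Total vertical stress at mid-clay: σ_v = 17.7×2.2 + 18.8×1.8 = 72.78 kPa.
Pore pressure: u = 9.81×(4 − 0) = 39.24 kPa.
Initial effective stress: σ'_0 = σ_v − u = 72.78 − 39.24 = 33.54 kPa.
Stress increase at mid-clay by the 2:1 spreading method:
Δσ = qB/(B+z) = 294×2.2/(2.2+4) = 104.32 kPa
Final effective stress: σ'_f = σ'_0 + Δσ = 33.54 + 104.32 = 137.86 kPa.
Normally consolidated clay, so the full stress increment lies on the virgin compression line:
S_c = C_c·H/(1+e₀)·log₁₀(σ'_f/σ'_0) = 0.24×3.6/(1+1.2)×log₁₀(137.86/33.54)
    = 0.39273 × 0.61388 = 0.2411 m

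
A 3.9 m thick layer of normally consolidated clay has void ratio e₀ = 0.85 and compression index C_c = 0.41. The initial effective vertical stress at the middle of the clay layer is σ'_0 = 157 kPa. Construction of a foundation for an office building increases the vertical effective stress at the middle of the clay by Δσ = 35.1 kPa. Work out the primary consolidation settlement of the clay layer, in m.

Final effective stress: σ'_f = σ'_0 + Δσ = 157 + 35.1 = 192.1 kPa.
Normally consolidated clay, so the full stress increment lies on the virgin compression line:
S_c = C_c·H/(1+e₀)·log₁₀(σ'_f/σ'_0) = 0.41×3.9/(1+0.85)×log₁₀(192.1/157)
    = 0.86432 × 0.087628 = 0.07574 m

S_c ≈ 0.0757 m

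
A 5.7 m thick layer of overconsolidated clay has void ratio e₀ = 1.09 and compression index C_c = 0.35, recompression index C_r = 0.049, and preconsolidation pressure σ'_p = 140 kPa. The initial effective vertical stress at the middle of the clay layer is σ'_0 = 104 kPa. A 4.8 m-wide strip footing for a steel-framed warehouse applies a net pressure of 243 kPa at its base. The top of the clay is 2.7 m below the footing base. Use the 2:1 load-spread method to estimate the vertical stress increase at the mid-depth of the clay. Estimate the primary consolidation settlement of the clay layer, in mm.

S_c ≈ 198 mm

Mid-depth of clay below the footing base: z = 2.7 + 5.7/2 = 5.55 m.
Stress increase at mid-clay by the 2:1 spreading method:
Δσ = qB/(B+z) = 243×4.8/(4.8+5.55) = 112.7 kPa
Final effective stress: σ'_f = 104 + 112.7 = 216.7 kPa.
σ'_f = 216.7 > σ'_p = 140 kPa, so the stress path crosses the preconsolidation pressure — recompression up to σ'_p, then virgin compression beyond:
S_c = H/(1+e₀)·[C_r·log₁₀(σ'_p/σ'_0) + C_c·log₁₀(σ'_f/σ'_p)]
    = 5.7/2.09 × [0.049×log₁₀(140/104) + 0.35×log₁₀(216.7/140)]
    = 2.7273 × [0.0063256 + 0.066406] = 0.1984 m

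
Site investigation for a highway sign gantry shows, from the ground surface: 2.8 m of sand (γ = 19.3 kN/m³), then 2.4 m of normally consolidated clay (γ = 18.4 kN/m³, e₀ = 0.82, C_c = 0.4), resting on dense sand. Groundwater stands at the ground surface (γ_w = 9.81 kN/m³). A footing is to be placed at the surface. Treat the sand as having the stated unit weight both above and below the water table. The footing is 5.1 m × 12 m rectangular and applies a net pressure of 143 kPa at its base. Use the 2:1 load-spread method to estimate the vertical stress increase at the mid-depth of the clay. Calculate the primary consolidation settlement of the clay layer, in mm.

Mid-depth of clay below the ground surface: z = 2.8 + 2.4/2 = 4 m.
Total vertical stress at mid-clay: σ_v = 19.3×2.8 + 18.4×1.2 = 76.12 kPa.
Pore pressure: u = 9.81×(4 − 0) = 39.24 kPa.
Initial effective stress: σ'_0 = σ_v − u = 76.12 − 39.24 = 36.88 kPa.
Stress increase at mid-clay by the 2:1 spreading method:
Δσ = qBL/((B+z)(L+z)) = 143×5.1×12/((5.1+4)(12+4)) = 60.107 kPa
Final effective stress: σ'_f = σ'_0 + Δσ = 36.88 + 60.107 = 96.987 kPa.
Normally consolidated clay, so the full stress increment lies on the virgin compression line:
S_c = C_c·H/(1+e₀)·log₁₀(σ'_f/σ'_0) = 0.4×2.4/(1+0.82)×log₁₀(96.987/36.88)
    = 0.52747 × 0.41992 = 0.2215 m

S_c ≈ 221 mm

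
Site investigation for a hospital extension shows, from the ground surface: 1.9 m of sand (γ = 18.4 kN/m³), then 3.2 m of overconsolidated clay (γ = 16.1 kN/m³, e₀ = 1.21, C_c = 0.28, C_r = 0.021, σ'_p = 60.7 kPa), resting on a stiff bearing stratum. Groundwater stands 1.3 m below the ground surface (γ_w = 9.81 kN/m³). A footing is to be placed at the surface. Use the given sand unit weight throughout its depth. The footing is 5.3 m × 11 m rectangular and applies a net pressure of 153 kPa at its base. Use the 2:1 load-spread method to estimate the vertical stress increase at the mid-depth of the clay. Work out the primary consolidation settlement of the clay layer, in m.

Mid-depth of clay below the ground surface: z = 1.9 + 3.2/2 = 3.5 m.
Total vertical stress at mid-clay: σ_v = 18.4×1.9 + 16.1×1.6 = 60.72 kPa.
Pore pressure: u = 9.81×(3.5 − 1.3) = 21.582 kPa.
Initial effective stress: σ'_0 = σ_v − u = 60.72 − 21.582 = 39.138 kPa.
Stress increase at mid-clay by the 2:1 spreading method:
Δσ = qBL/((B+z)(L+z)) = 153×5.3×11/((5.3+3.5)(11+3.5)) = 69.905 kPa
Final effective stress: σ'_f = 39.138 + 69.905 = 109.04 kPa.
σ'_f = 109.04 > σ'_p = 60.7 kPa, so the stress path crosses the preconsolidation pressure — recompression up to σ'_p, then virgin compression beyond:
S_c = H/(1+e₀)·[C_r·log₁₀(σ'_p/σ'_0) + C_c·log₁₀(σ'_f/σ'_p)]
    = 3.2/2.21 × [0.021×log₁₀(60.7/39.138) + 0.28×log₁₀(109.04/60.7)]
    = 1.448 × [0.0040024 + 0.071231] = 0.1089 m

S_c ≈ 0.109 m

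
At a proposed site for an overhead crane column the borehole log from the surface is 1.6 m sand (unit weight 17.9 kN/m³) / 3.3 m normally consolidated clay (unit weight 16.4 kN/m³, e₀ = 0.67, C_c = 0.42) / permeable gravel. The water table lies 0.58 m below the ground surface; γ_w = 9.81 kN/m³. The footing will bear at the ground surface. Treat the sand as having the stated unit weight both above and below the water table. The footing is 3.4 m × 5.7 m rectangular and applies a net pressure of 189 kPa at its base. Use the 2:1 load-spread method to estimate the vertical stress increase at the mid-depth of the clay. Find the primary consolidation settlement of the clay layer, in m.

S_c ≈ 0.406 m

Mid-depth of clay below the ground surface: z = 1.6 + 3.3/2 = 3.25 m.
Total vertical stress at mid-clay: σ_v = 17.9×1.6 + 16.4×1.65 = 55.7 kPa.
Pore pressure: u = 9.81×(3.25 − 0.58) = 26.193 kPa.
Initial effective stress: σ'_0 = σ_v − u = 55.7 − 26.193 = 29.507 kPa.
Stress increase at mid-clay by the 2:1 spreading method:
Δσ = qBL/((B+z)(L+z)) = 189×3.4×5.7/((3.4+3.25)(5.7+3.25)) = 61.542 kPa
Final effective stress: σ'_f = σ'_0 + Δσ = 29.507 + 61.542 = 91.049 kPa.
Normally consolidated clay, so the full stress increment lies on the virgin compression line:
S_c = C_c·H/(1+e₀)·log₁₀(σ'_f/σ'_0) = 0.42×3.3/(1+0.67)×log₁₀(91.049/29.507)
    = 0.82994 × 0.48935 = 0.4061 m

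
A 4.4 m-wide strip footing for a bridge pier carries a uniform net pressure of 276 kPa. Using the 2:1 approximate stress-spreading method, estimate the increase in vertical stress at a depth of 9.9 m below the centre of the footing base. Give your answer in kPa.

Δσ_z ≈ 84.9 kPa

By the 2:1 method the load spreads at 1 horizontal : 2 vertical, so at depth z the loaded area has grown by z in each plan dimension:
Δσ = qB/(B+z) = 276×4.4/(4.4+9.9) = 84.923 kPa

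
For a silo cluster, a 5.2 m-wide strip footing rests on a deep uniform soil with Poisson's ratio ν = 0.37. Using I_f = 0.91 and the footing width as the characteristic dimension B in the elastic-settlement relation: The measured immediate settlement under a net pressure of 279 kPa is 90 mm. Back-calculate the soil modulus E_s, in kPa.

S_e = q·B·(1−ν²)/E_s · I_f  ⇒  E_s = q·B·(1−ν²)·I_f / S_e.
E_s = 279 × 5.2 × 0.8631 × 0.91 / 0.09 = 12660 kPa

E_s ≈ 12700 kPa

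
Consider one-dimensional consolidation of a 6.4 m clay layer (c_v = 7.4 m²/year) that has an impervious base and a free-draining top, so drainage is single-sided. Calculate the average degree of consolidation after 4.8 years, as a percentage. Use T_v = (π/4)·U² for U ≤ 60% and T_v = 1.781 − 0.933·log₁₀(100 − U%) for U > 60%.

U ≈ 90.5 %

Drainage path length: H_d = H = 6.4 m (single drainage).
T_v = c_v·t/H_d² = 7.4×4.8/6.4² = 0.86719.
T_v = 0.86719 corresponds to the U > 60% branch:
U = 1 − 10^((1.781 − T_v)/0.933)/100 = 0.9046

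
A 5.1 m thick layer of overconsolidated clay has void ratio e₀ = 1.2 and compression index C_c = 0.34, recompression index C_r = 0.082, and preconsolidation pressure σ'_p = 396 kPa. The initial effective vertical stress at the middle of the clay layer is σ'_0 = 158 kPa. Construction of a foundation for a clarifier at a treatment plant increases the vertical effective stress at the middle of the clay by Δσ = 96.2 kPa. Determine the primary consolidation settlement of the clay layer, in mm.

Final effective stress: σ'_f = 158 + 96.2 = 254.2 kPa.
σ'_f = 254.2 ≤ σ'_p = 396 kPa, so the clay remains overconsolidated and only the recompression index applies:
S_c = C_r·H/(1+e₀)·log₁₀(σ'_f/σ'_0) = 0.082×5.1/2.2×log₁₀(254.2/158)
    = 0.19009 × 0.20652 = 0.03926 m

S_c ≈ 39.3 mm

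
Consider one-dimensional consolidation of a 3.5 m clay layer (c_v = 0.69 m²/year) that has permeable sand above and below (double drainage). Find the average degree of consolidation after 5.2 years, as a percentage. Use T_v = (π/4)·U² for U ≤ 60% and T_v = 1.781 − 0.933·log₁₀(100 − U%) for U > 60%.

Drainage path length: H_d = H/2 = 1.75 m (double drainage).
T_v = c_v·t/H_d² = 0.69×5.2/1.75² = 1.1716.
T_v = 1.1716 corresponds to the U > 60% branch:
U = 1 − 10^((1.781 − T_v)/0.933)/100 = 0.955

U ≈ 95.5 %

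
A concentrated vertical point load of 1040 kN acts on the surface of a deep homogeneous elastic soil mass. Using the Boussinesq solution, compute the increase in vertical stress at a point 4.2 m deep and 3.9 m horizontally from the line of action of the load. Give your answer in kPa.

Boussinesq vertical stress below a point load on an elastic half-space:
Δσ_z = 3P/(2πz²) · [1 + (r/z)²]^(−5/2)
r/z = 3.9/4.2 = 0.92857; [1+(r/z)²]^(−5/2) = 0.2113.
Δσ_z = 3×1040/(2π×4.2²) × 0.2113 = 28.15 × 0.2113 = 5.948 kPa

Δσ_z ≈ 5.95 kPa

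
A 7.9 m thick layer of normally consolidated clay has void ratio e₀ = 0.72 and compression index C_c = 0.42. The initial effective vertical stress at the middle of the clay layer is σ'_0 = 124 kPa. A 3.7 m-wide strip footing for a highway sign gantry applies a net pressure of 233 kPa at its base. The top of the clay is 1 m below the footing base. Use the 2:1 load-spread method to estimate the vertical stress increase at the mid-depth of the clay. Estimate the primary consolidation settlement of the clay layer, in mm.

S_c ≈ 494 mm

Mid-depth of clay below the footing base: z = 1 + 7.9/2 = 4.95 m.
Stress increase at mid-clay by the 2:1 spreading method:
Δσ = qB/(B+z) = 233×3.7/(3.7+4.95) = 99.665 kPa
Final effective stress: σ'_f = σ'_0 + Δσ = 124 + 99.665 = 223.67 kPa.
Normally consolidated clay, so the full stress increment lies on the virgin compression line:
S_c = C_c·H/(1+e₀)·log₁₀(σ'_f/σ'_0) = 0.42×7.9/(1+0.72)×log₁₀(223.67/124)
    = 1.9291 × 0.25619 = 0.4942 m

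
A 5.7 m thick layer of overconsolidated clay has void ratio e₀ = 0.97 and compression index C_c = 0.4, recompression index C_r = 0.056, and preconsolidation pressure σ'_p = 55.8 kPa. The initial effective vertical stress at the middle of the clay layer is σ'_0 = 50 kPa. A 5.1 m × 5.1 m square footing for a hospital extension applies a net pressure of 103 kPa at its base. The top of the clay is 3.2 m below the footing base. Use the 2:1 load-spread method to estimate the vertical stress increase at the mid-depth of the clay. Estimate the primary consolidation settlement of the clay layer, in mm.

Mid-depth of clay below the footing base: z = 3.2 + 5.7/2 = 6.05 m.
Stress increase at mid-clay by the 2:1 spreading method:
Δσ = qBL/((B+z)(L+z)) = 103×5.1×5.1/((5.1+6.05)(5.1+6.05)) = 21.549 kPa
Final effective stress: σ'_f = 50 + 21.549 = 71.549 kPa.
σ'_f = 71.549 > σ'_p = 55.8 kPa, so the stress path crosses the preconsolidation pressure — recompression up to σ'_p, then virgin compression beyond:
S_c = H/(1+e₀)·[C_r·log₁₀(σ'_p/σ'_0) + C_c·log₁₀(σ'_f/σ'_p)]
    = 5.7/1.97 × [0.056×log₁₀(55.8/50) + 0.4×log₁₀(71.549/55.8)]
    = 2.8934 × [0.0026692 + 0.043188] = 0.1327 m

S_c ≈ 133 mm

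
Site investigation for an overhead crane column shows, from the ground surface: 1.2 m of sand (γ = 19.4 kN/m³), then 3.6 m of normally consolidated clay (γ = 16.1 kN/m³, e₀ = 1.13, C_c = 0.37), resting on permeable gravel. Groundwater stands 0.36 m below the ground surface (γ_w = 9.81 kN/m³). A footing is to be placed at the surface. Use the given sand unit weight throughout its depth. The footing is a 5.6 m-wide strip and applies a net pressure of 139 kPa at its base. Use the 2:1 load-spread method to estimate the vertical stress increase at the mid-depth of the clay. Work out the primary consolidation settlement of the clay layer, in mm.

Mid-depth of clay below the ground surface: z = 1.2 + 3.6/2 = 3 m.
Total vertical stress at mid-clay: σ_v = 19.4×1.2 + 16.1×1.8 = 52.26 kPa.
Pore pressure: u = 9.81×(3 − 0.36) = 25.898 kPa.
Initial effective stress: σ'_0 = σ_v − u = 52.26 − 25.898 = 26.362 kPa.
Stress increase at mid-clay by the 2:1 spreading method:
Δσ = qB/(B+z) = 139×5.6/(5.6+3) = 90.512 kPa
Final effective stress: σ'_f = σ'_0 + Δσ = 26.362 + 90.512 = 116.87 kPa.
Normally consolidated clay, so the full stress increment lies on the virgin compression line:
S_c = C_c·H/(1+e₀)·log₁₀(σ'_f/σ'_0) = 0.37×3.6/(1+1.13)×log₁₀(116.87/26.362)
    = 0.62535 × 0.64672 = 0.4044 m

S_c ≈ 404 mm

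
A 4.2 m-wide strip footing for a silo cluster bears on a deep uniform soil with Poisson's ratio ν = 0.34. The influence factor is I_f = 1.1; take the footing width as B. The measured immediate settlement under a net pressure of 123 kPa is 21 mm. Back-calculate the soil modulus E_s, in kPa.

S_e = q·B·(1−ν²)/E_s · I_f  ⇒  E_s = q·B·(1−ν²)·I_f / S_e.
E_s = 123 × 4.2 × 0.8844 × 1.1 / 0.021 = 23930 kPa

E_s ≈ 23900 kPa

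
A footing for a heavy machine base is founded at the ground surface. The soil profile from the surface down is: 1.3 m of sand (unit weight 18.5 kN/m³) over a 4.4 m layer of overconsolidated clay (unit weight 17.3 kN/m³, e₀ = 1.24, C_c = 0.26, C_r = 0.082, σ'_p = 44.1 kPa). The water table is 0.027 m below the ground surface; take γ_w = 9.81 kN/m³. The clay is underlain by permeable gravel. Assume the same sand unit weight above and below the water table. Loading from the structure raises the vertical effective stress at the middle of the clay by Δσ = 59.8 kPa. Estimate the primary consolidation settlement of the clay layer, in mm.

Mid-depth of clay below the ground surface: z = 1.3 + 4.4/2 = 3.5 m.
Total vertical stress at mid-clay: σ_v = 18.5×1.3 + 17.3×2.2 = 62.11 kPa.
Pore pressure: u = 9.81×(3.5 − 0.027) = 34.07 kPa.
Initial effective stress: σ'_0 = σ_v − u = 62.11 − 34.07 = 28.04 kPa.
Final effective stress: σ'_f = 28.04 + 59.8 = 87.84 kPa.
σ'_f = 87.84 > σ'_p = 44.1 kPa, so the stress path crosses the preconsolidation pressure — recompression up to σ'_p, then virgin compression beyond:
S_c = H/(1+e₀)·[C_r·log₁₀(σ'_p/σ'_0) + C_c·log₁₀(σ'_f/σ'_p)]
    = 4.4/2.24 × [0.082×log₁₀(44.1/28.04) + 0.26×log₁₀(87.84/44.1)]
    = 1.9643 × [0.016126 + 0.077806] = 0.1845 m

S_c ≈ 185 mm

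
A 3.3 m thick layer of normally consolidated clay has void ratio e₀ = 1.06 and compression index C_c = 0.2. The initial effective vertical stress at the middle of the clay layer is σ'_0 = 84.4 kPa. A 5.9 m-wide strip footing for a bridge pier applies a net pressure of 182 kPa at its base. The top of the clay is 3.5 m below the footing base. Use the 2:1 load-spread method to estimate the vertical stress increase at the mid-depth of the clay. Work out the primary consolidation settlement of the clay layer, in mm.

S_c ≈ 107 mm

Mid-depth of clay below the footing base: z = 3.5 + 3.3/2 = 5.15 m.
Stress increase at mid-clay by the 2:1 spreading method:
Δσ = qB/(B+z) = 182×5.9/(5.9+5.15) = 97.176 kPa
Final effective stress: σ'_f = σ'_0 + Δσ = 84.4 + 97.176 = 181.58 kPa.
Normally consolidated clay, so the full stress increment lies on the virgin compression line:
S_c = C_c·H/(1+e₀)·log₁₀(σ'_f/σ'_0) = 0.2×3.3/(1+1.06)×log₁₀(181.58/84.4)
    = 0.32039 × 0.33273 = 0.1066 m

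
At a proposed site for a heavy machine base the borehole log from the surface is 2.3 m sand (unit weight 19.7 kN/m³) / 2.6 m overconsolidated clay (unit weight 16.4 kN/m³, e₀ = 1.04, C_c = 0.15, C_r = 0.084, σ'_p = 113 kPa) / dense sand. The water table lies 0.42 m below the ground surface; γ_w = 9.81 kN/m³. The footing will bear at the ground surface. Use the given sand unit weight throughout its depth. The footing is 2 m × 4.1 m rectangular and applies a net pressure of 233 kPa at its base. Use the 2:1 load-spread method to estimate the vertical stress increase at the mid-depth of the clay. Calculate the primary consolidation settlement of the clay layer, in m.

Mid-depth of clay below the ground surface: z = 2.3 + 2.6/2 = 3.6 m.
Total vertical stress at mid-clay: σ_v = 19.7×2.3 + 16.4×1.3 = 66.63 kPa.
Pore pressure: u = 9.81×(3.6 − 0.42) = 31.196 kPa.
Initial effective stress: σ'_0 = σ_v − u = 66.63 − 31.196 = 35.434 kPa.
Stress increase at mid-clay by the 2:1 spreading method:
Δσ = qBL/((B+z)(L+z)) = 233×2×4.1/((2+3.6)(4.1+3.6)) = 44.309 kPa
Final effective stress: σ'_f = 35.434 + 44.309 = 79.743 kPa.
σ'_f = 79.743 ≤ σ'_p = 113 kPa, so the clay remains overconsolidated and only the recompression index applies:
S_c = C_r·H/(1+e₀)·log₁₀(σ'_f/σ'_0) = 0.084×2.6/2.04×log₁₀(79.743/35.434)
    = 0.10706 × 0.35227 = 0.03771 m

S_c ≈ 0.0377 m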